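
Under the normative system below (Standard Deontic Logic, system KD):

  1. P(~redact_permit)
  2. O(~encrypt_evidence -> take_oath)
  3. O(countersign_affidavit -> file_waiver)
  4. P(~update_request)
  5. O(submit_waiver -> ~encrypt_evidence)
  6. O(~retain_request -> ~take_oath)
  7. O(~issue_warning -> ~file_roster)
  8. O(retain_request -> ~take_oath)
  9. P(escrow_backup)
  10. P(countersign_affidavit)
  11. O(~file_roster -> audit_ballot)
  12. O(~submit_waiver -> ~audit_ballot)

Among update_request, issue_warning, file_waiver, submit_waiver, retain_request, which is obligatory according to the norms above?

issue_warning

Premises 8 and 6 are O(retain_request -> ~take_oath) and O(~retain_request -> ~take_oath); every ideal world satisfies retain_request or ~retain_request, so in either case ~take_oath holds — hence O(~take_oath).
Premise 2 is O(~encrypt_evidence -> take_oath); contrapositively O(~take_oath -> encrypt_evidence). Since O(~take_oath) holds, K gives O(encrypt_evidence).
Premise 5 is O(submit_waiver -> ~encrypt_evidence); contrapositively O(encrypt_evidence -> ~submit_waiver). Since O(encrypt_evidence) holds, K gives O(~submit_waiver).
From O(~submit_waiver) and premise 12, O(~submit_waiver -> ~audit_ballot), we obtain O(~audit_ballot).
Premise 11 is O(~file_roster -> audit_ballot); contrapositively O(~audit_ballot -> file_roster). Since O(~audit_ballot) holds, K gives O(file_roster).
Premise 7, O(~issue_warning -> ~file_roster), contraposes to O(file_roster -> issue_warning); with O(file_roster) we get O(issue_warning).
So O(issue_warning) holds — issue_warning is obligatory. None of the other listed options is made obligatory by any chain of premises.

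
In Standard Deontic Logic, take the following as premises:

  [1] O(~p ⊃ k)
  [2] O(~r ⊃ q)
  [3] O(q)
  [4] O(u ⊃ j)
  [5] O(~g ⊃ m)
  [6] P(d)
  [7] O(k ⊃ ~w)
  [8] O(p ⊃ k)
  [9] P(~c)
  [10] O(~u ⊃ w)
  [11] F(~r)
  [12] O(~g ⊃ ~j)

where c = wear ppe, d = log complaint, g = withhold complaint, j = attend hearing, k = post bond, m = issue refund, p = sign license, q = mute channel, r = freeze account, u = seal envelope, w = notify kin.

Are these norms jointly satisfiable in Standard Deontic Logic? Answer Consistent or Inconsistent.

Consistent

Premise 2 is O(~r ⊃ q); even if O(q) held, inferring O(~r) would be affirming the consequent — invalid.
So O(~r) is not derivable, and the apparent clash with O(r) does not arise.
A world satisfying every obligation exists (e.g. c=false, d=false, g=true, j=true, k=true, m=false, p=false, q=true, r=true, u=true, w=false); no atom is both obligatory and forbidden, so the set is consistent.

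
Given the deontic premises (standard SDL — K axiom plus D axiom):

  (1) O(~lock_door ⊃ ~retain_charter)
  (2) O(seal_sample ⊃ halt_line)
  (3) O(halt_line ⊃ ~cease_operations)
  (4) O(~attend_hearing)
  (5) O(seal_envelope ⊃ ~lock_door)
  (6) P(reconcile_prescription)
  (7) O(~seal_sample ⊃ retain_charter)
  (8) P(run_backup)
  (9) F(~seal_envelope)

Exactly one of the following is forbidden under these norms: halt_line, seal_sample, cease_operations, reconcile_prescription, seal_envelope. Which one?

Premise 9 is F(~seal_envelope), i.e. O(seal_envelope).
From O(seal_envelope) and premise 5, O(seal_envelope ⊃ ~lock_door), we obtain O(~lock_door).
With premise 1, O(~lock_door ⊃ ~retain_charter), the K-axiom yields O(~retain_charter).
Premise 7 is O(~seal_sample ⊃ retain_charter); contrapositively O(~retain_charter ⊃ seal_sample). Since O(~retain_charter) holds, K gives O(seal_sample).
Applying K to premise 2 (O(seal_sample ⊃ halt_line)) and O(seal_sample) yields O(halt_line).
Applying K to premise 3 (O(halt_line ⊃ ~cease_operations)) and O(halt_line) yields O(~cease_operations).
So O(~cease_operations) holds, i.e. cease_operations is forbidden. None of the other listed options is forbidden under the premises.

cease_operations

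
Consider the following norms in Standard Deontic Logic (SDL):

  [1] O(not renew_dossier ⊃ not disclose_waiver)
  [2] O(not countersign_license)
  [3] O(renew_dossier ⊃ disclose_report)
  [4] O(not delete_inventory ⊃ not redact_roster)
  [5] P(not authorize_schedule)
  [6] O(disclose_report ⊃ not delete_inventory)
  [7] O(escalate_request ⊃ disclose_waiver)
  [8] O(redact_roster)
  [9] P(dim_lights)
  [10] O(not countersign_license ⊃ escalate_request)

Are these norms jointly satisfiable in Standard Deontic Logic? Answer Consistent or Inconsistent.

Inconsistent

Premise 8 states O(redact_roster) outright.
The contrapositive of premise 4 (O(not delete_inventory ⊃ not redact_roster)) is O(redact_roster ⊃ delete_inventory), and O(redact_roster) is already established, so O(delete_inventory).
Premise 6, O(disclose_report ⊃ not delete_inventory), contraposes to O(delete_inventory ⊃ not disclose_report); with O(delete_inventory) we get O(not disclose_report).
Premise 3 is O(renew_dossier ⊃ disclose_report); contrapositively O(not disclose_report ⊃ not renew_dossier). Since O(not disclose_report) holds, K gives O(not renew_dossier).
Applying K to premise 1 (O(not renew_dossier ⊃ not disclose_waiver)) and O(not renew_dossier) yields O(not disclose_waiver).
Premise 7, O(escalate_request ⊃ disclose_waiver), contraposes to O(not disclose_waiver ⊃ not escalate_request); with O(not disclose_waiver) we get O(not escalate_request).
The contrapositive of premise 10 (O(not countersign_license ⊃ escalate_request)) is O(not escalate_request ⊃ countersign_license), and O(not escalate_request) is already established, so O(countersign_license).
However, premise 2 gives O(not countersign_license).
We now have both O(countersign_license) and O(not countersign_license) — countersign_license is simultaneously obligatory and forbidden, violating the D-axiom.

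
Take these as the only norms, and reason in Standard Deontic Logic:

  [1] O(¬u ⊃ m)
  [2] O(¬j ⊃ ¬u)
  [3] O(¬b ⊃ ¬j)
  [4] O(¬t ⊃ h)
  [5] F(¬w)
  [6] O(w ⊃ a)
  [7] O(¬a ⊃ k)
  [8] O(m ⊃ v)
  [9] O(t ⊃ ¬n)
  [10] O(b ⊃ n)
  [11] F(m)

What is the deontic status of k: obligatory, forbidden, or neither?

Neither

Premise 7 is O(¬a ⊃ k), but O(¬a) is not derivable from the premises, so it does not yield O(k).
No premise or chain of K-axiom applications forces O(k), and none forces O(¬k). So k is neither obligatory nor forbidden under these norms.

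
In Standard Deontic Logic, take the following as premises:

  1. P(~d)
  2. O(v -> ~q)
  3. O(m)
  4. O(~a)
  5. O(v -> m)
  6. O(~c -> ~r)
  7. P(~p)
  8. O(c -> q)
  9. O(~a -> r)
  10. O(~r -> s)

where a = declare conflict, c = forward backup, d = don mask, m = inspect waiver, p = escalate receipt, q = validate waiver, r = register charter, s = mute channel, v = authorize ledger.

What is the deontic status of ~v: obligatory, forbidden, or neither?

Obligatory

From premise 4 we have O(~a).
From O(~a) and premise 9, O(~a -> r), we obtain O(r).
The contrapositive of premise 6 (O(~c -> ~r)) is O(r -> c), and O(r) is already established, so O(c).
From O(c) and premise 8, O(c -> q), we obtain O(q).
Premise 2, O(v -> ~q), contraposes to O(q -> ~v); with O(q) we get O(~v).
Premises 1, 3, 5, 7, 10 do not contribute to this derivation.
Hence ~v is obligatory.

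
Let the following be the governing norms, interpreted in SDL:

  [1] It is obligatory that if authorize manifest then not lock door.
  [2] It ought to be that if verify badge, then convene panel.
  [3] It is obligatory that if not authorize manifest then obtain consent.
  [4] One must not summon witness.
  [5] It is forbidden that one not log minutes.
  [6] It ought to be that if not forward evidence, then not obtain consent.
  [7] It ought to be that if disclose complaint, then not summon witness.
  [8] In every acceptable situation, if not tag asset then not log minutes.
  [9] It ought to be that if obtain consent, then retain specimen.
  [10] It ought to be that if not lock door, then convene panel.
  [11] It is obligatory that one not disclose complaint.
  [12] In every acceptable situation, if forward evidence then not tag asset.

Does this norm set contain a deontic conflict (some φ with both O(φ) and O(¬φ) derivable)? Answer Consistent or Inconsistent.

Consistent

Premise 7 is O(disclose_complaint → ¬summon_witness); even if O(¬summon_witness) held, inferring O(disclose_complaint) would be affirming the consequent — invalid.
So O(disclose_complaint) is not derivable, and the apparent clash with O(¬disclose_complaint) does not arise.
A world satisfying every obligation exists (e.g. authorize_manifest=true, convene_panel=true, disclose_complaint=false, forward_evidence=false, lock_door=false, log_minutes=true, obtain_consent=false, retain_specimen=false, summon_witness=false, tag_asset=true, verify_badge=false); no atom is both obligatory and forbidden, so the set is consistent.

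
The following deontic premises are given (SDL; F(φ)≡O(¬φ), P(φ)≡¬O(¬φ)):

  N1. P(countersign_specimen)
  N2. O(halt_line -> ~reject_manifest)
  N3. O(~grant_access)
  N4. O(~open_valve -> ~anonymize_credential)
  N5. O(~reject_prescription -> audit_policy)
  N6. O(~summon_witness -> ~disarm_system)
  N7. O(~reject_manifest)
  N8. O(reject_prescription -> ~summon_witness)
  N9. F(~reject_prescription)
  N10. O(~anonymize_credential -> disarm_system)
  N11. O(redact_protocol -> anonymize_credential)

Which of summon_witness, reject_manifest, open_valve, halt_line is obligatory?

open_valve

F(~reject_prescription) at premise 9 means O(reject_prescription).
Applying K to premise 8 (O(reject_prescription -> ~summon_witness)) and O(reject_prescription) yields O(~summon_witness).
From O(~summon_witness) and premise 6, O(~summon_witness -> ~disarm_system), we obtain O(~disarm_system).
Premise 10 is O(~anonymize_credential -> disarm_system); contrapositively O(~disarm_system -> anonymize_credential). Since O(~disarm_system) holds, K gives O(anonymize_credential).
Premise 4 is O(~open_valve -> ~anonymize_credential); contrapositively O(anonymize_credential -> open_valve). Since O(anonymize_credential) holds, K gives O(open_valve).
So O(open_valve) holds — open_valve is obligatory. None of the other listed options is made obligatory by any chain of premises.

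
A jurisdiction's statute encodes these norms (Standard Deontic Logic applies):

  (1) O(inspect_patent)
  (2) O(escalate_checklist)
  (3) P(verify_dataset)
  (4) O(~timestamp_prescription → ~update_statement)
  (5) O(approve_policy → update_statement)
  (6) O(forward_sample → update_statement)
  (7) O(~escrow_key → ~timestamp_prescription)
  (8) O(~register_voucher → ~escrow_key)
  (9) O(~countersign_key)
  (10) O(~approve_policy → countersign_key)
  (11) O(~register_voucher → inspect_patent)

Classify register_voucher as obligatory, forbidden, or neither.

Obligatory

From premise 9 we have O(~countersign_key).
Premise 10 is O(~approve_policy → countersign_key); contrapositively O(~countersign_key → approve_policy). Since O(~countersign_key) holds, K gives O(approve_policy).
Premise 5 is O(approve_policy → update_statement); since O(approve_policy), deontic closure gives O(update_statement).
Premise 4 is O(~timestamp_prescription → ~update_statement); contrapositively O(update_statement → timestamp_prescription). Since O(update_statement) holds, K gives O(timestamp_prescription).
The contrapositive of premise 7 (O(~escrow_key → ~timestamp_prescription)) is O(timestamp_prescription → escrow_key), and O(timestamp_prescription) is already established, so O(escrow_key).
The contrapositive of premise 8 (O(~register_voucher → ~escrow_key)) is O(escrow_key → register_voucher), and O(escrow_key) is already established, so O(register_voucher).
Premises 1, 2, 3, 6, 11 do not contribute to this derivation.
Hence register_voucher is obligatory.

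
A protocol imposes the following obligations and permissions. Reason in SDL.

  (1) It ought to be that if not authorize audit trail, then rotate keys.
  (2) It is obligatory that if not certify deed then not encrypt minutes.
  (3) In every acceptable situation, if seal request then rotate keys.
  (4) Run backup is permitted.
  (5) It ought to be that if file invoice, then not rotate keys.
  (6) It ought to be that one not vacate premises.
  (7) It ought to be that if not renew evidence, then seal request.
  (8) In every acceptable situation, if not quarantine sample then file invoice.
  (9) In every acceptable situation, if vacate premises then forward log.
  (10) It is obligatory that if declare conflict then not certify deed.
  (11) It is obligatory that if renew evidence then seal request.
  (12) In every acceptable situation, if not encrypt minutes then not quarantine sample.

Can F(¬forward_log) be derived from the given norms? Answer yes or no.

Premise 9 is O(vacate_premises → forward_log), but O(vacate_premises) is not derivable from the premises, so it does not yield O(forward_log).
No other premise forces O(forward_log). An ideal world satisfying every premise can still have ¬forward_log true, so F(¬forward_log) is not derivable.

No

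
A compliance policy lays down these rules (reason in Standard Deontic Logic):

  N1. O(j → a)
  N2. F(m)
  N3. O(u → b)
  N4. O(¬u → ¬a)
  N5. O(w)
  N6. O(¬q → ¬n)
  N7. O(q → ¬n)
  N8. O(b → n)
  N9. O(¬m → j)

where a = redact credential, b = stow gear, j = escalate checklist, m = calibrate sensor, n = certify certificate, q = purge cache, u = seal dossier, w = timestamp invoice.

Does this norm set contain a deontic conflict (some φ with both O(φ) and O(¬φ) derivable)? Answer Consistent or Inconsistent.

Inconsistent

By case analysis on ¬q: premise 6 gives O(¬q → ¬n) and premise 7 gives O(q → ¬n), so O(¬n) either way.
Premise 8, O(b → n), contraposes to O(¬n → ¬b); with O(¬n) we get O(¬b).
Premise 3 is O(u → b); contrapositively O(¬b → ¬u). Since O(¬b) holds, K gives O(¬u).
From O(¬u) and premise 4, O(¬u → ¬a), we obtain O(¬a).
The contrapositive of premise 1 (O(j → a)) is O(¬a → ¬j), and O(¬a) is already established, so O(¬j).
Premise 9 is O(¬m → j); contrapositively O(¬j → m). Since O(¬j) holds, K gives O(m).
However, F(m) at premise 2 amounts to O(¬m).
We now have both O(m) and O(¬m) — m is simultaneously obligatory and forbidden, violating the D-axiom.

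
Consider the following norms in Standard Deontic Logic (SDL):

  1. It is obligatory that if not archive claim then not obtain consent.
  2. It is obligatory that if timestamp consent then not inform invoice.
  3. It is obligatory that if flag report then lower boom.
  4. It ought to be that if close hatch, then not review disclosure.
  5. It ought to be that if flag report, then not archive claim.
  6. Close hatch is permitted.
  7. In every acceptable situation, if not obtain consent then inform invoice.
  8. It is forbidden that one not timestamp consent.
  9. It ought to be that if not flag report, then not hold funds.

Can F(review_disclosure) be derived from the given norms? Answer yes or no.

No

Premise 4 is O(close_hatch → ¬review_disclosure), but O(close_hatch) is not derivable from the premises (the permission P(close_hatch) asserts only ¬O(¬close_hatch), not O(close_hatch)), so it does not yield O(¬review_disclosure).
No other premise forces O(¬review_disclosure). An ideal world satisfying every premise can still have review_disclosure true, so F(review_disclosure) is not derivable.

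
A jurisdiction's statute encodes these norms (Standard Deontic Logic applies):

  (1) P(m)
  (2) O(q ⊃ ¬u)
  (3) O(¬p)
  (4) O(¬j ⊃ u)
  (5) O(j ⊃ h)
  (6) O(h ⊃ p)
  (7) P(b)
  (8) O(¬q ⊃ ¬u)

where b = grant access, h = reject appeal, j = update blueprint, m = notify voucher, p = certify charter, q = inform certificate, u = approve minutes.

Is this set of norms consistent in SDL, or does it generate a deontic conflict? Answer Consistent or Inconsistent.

By case analysis on q: premise 2 gives O(q ⊃ ¬u) and premise 8 gives O(¬q ⊃ ¬u), so O(¬u) either way.
Premise 4, O(¬j ⊃ u), contraposes to O(¬u ⊃ j); with O(¬u) we get O(j).
With premise 5, O(j ⊃ h), the K-axiom yields O(h).
From O(h) and premise 6, O(h ⊃ p), we obtain O(p).
Yet premise 3 states O(¬p).
We now have both O(p) and O(¬p) — p is simultaneously obligatory and forbidden, violating the D-axiom.

Inconsistent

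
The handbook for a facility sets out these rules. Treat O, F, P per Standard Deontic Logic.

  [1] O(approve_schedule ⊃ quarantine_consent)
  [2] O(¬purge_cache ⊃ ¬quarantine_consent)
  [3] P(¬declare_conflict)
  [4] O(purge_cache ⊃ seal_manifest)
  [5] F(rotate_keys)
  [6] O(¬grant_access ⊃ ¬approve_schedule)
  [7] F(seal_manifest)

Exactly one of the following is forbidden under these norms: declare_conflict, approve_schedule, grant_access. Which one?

approve_schedule

Premise 7, F(seal_manifest), is equivalent to O(¬seal_manifest).
Premise 4, O(purge_cache ⊃ seal_manifest), contraposes to O(¬seal_manifest ⊃ ¬purge_cache); with O(¬seal_manifest) we get O(¬purge_cache).
Applying K to premise 2 (O(¬purge_cache ⊃ ¬quarantine_consent)) and O(¬purge_cache) yields O(¬quarantine_consent).
The contrapositive of premise 1 (O(approve_schedule ⊃ quarantine_consent)) is O(¬quarantine_consent ⊃ ¬approve_schedule), and O(¬quarantine_consent) is already established, so O(¬approve_schedule).
So O(¬approve_schedule) holds, i.e. approve_schedule is forbidden. None of the other listed options is forbidden under the premises.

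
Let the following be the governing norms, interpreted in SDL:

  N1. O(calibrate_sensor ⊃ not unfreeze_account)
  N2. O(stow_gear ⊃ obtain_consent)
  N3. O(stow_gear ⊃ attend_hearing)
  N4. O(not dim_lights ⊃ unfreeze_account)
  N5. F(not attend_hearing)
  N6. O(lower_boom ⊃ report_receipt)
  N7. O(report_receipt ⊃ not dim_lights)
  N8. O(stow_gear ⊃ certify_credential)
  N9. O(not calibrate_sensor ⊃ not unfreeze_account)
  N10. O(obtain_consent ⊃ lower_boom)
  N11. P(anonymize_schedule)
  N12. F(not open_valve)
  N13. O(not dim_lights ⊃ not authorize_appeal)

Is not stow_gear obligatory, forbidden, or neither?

Premises 1 and 9 cover both cases: O(calibrate_sensor ⊃ not unfreeze_account) and O(not calibrate_sensor ⊃ not unfreeze_account). Since calibrate_sensor ∨ not calibrate_sensor is a tautology, O(not unfreeze_account) follows.
Premise 4 is O(not dim_lights ⊃ unfreeze_account); contrapositively O(not unfreeze_account ⊃ dim_lights). Since O(not unfreeze_account) holds, K gives O(dim_lights).
The contrapositive of premise 7 (O(report_receipt ⊃ not dim_lights)) is O(dim_lights ⊃ not report_receipt), and O(dim_lights) is already established, so O(not report_receipt).
Premise 6 is O(lower_boom ⊃ report_receipt); contrapositively O(not report_receipt ⊃ not lower_boom). Since O(not report_receipt) holds, K gives O(not lower_boom).
Premise 10 is O(obtain_consent ⊃ lower_boom); contrapositively O(not lower_boom ⊃ not obtain_consent). Since O(not lower_boom) holds, K gives O(not obtain_consent).
Premise 2, O(stow_gear ⊃ obtain_consent), contraposes to O(not obtain_consent ⊃ not stow_gear); with O(not obtain_consent) we get O(not stow_gear).
Premises 3, 5, 8, 11, 12, 13 do not contribute to this derivation.
Hence not stow_gear is obligatory.

Obligatory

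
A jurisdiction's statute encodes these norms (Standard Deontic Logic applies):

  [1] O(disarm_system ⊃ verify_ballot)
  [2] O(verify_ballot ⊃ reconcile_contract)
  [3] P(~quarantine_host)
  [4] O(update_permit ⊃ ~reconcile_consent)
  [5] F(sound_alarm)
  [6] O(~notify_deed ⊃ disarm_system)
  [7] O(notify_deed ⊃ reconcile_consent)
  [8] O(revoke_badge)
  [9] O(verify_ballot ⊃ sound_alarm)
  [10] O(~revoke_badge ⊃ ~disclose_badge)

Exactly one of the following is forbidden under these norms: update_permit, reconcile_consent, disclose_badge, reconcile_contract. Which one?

update_permit

Premise 5, F(sound_alarm), is equivalent to O(~sound_alarm).
Premise 9 is O(verify_ballot ⊃ sound_alarm); contrapositively O(~sound_alarm ⊃ ~verify_ballot). Since O(~sound_alarm) holds, K gives O(~verify_ballot).
Premise 1, O(disarm_system ⊃ verify_ballot), contraposes to O(~verify_ballot ⊃ ~disarm_system); with O(~verify_ballot) we get O(~disarm_system).
The contrapositive of premise 6 (O(~notify_deed ⊃ disarm_system)) is O(~disarm_system ⊃ notify_deed), and O(~disarm_system) is already established, so O(notify_deed).
Premise 7 is O(notify_deed ⊃ reconcile_consent); since O(notify_deed), deontic closure gives O(reconcile_consent).
Premise 4, O(update_permit ⊃ ~reconcile_consent), contraposes to O(reconcile_consent ⊃ ~update_permit); with O(reconcile_consent) we get O(~update_permit).
So O(~update_permit) holds, i.e. update_permit is forbidden. None of the other listed options is forbidden under the premises.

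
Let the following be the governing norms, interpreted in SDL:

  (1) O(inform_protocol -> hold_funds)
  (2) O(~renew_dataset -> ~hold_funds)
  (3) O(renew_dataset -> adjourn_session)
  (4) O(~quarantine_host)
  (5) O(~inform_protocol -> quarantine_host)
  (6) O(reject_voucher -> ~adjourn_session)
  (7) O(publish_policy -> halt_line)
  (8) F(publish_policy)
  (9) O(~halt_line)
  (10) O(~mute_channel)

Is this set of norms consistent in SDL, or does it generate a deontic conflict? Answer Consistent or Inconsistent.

Consistent

Premise 7 is O(publish_policy -> halt_line), but O(publish_policy) is not derivable from the premises, so it does not yield O(halt_line).
So O(halt_line) is not derivable, and the apparent clash with O(~halt_line) does not arise.
A world satisfying every obligation exists (e.g. adjourn_session=true, halt_line=false, hold_funds=true, inform_protocol=true, mute_channel=false, publish_policy=false, quarantine_host=false, reject_voucher=false, renew_dataset=true); no atom is both obligatory and forbidden, so the set is consistent.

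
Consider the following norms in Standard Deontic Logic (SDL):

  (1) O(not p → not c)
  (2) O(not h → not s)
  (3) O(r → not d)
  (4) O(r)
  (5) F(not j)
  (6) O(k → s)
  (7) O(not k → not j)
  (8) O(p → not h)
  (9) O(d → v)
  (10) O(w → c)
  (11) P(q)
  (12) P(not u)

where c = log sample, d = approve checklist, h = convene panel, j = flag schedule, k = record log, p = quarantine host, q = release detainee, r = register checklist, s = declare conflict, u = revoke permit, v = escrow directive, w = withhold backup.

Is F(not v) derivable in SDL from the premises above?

Premise 9 is O(d → v), but O(d) is not derivable from the premises, so it does not yield O(v).
No other premise forces O(v). An ideal world satisfying every premise can still have not v true, so F(not v) is not derivable.

No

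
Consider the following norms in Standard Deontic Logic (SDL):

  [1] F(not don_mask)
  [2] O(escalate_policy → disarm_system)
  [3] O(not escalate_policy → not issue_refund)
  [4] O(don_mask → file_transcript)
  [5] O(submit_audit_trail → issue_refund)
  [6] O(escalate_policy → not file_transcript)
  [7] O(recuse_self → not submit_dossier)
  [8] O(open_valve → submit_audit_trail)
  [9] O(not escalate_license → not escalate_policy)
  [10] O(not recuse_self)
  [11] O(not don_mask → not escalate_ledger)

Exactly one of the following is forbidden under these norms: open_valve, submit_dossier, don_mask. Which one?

open_valve

Premise 1, F(not don_mask), is equivalent to O(don_mask).
From O(don_mask) and premise 4, O(don_mask → file_transcript), we obtain O(file_transcript).
The contrapositive of premise 6 (O(escalate_policy → not file_transcript)) is O(file_transcript → not escalate_policy), and O(file_transcript) is already established, so O(not escalate_policy).
With premise 3, O(not escalate_policy → not issue_refund), the K-axiom yields O(not issue_refund).
Premise 5, O(submit_audit_trail → issue_refund), contraposes to O(not issue_refund → not submit_audit_trail); with O(not issue_refund) we get O(not submit_audit_trail).
The contrapositive of premise 8 (O(open_valve → submit_audit_trail)) is O(not submit_audit_trail → not open_valve), and O(not submit_audit_trail) is already established, so O(not open_valve).
So O(not open_valve) holds, i.e. open_valve is forbidden. None of the other listed options is forbidden under the premises.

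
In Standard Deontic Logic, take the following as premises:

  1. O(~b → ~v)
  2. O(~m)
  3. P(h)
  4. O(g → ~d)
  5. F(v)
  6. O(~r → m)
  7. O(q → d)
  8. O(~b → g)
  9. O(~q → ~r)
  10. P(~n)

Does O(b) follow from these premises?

Premise 2 states O(~m) outright.
The contrapositive of premise 6 (O(~r → m)) is O(~m → r), and O(~m) is already established, so O(r).
Premise 9, O(~q → ~r), contraposes to O(r → q); with O(r) we get O(q).
With premise 7, O(q → d), the K-axiom yields O(d).
The contrapositive of premise 4 (O(g → ~d)) is O(d → ~g), and O(d) is already established, so O(~g).
Premise 8 is O(~b → g); contrapositively O(~g → b). Since O(~g) holds, K gives O(b).
Premises 1, 3, 5, 10 do not contribute to this derivation.
So O(b) follows.

Yes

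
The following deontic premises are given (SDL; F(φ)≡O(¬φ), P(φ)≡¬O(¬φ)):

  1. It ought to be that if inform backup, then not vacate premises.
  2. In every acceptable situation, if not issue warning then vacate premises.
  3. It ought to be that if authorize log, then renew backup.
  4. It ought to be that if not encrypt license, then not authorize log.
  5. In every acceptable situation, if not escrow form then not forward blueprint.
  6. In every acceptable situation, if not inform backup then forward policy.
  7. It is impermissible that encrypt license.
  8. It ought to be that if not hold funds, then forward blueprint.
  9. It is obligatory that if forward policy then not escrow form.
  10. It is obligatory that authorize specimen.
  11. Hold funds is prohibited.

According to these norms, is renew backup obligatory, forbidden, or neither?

Neither

Premise 3 is O(authorize_log → renew_backup), but O(authorize_log) is not derivable from the premises, so it does not yield O(renew_backup).
No premise or chain of K-axiom applications forces O(renew_backup), and none forces O(¬renew_backup). So renew_backup is neither obligatory nor forbidden under these norms.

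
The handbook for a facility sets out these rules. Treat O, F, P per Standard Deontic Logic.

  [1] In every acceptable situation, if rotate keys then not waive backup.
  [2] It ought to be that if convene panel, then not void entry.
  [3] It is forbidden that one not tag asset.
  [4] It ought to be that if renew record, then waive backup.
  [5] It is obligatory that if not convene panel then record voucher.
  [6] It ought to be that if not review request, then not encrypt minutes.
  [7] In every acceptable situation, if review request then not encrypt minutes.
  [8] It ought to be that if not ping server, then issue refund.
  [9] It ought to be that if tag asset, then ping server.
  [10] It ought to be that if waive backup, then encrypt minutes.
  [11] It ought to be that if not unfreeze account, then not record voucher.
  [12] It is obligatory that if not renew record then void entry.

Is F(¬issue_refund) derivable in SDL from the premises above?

Premise 8 is O(¬ping_server → issue_refund), but O(¬ping_server) is not derivable from the premises, so it does not yield O(issue_refund).
No other premise forces O(issue_refund). An ideal world satisfying every premise can still have ¬issue_refund true, so F(¬issue_refund) is not derivable.

No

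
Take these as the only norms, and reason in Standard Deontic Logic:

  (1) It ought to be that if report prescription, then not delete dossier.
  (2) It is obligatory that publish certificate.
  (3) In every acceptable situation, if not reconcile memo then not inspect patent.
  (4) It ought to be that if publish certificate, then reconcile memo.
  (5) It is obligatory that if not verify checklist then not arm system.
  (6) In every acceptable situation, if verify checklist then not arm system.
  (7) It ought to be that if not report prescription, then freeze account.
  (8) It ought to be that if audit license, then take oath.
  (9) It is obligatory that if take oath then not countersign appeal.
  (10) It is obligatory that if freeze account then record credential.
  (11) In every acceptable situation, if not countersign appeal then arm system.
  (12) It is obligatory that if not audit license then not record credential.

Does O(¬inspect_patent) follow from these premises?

Premise 3 is O(¬reconcile_memo → ¬inspect_patent), but O(¬reconcile_memo) is not derivable from the premises, so it does not yield O(¬inspect_patent).
No other premise forces O(¬inspect_patent). An ideal world satisfying every premise can still have ¬inspect_patent false, so O(¬inspect_patent) is not derivable.

No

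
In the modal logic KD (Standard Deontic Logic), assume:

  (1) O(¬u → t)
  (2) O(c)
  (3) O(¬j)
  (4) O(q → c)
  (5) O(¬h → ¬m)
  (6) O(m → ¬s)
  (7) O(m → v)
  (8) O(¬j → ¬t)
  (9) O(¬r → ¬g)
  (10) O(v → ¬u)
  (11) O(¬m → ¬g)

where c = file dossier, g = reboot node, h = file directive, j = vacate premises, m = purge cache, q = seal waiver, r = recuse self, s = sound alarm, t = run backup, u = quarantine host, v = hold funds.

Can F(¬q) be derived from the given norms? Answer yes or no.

No

Premise 4 is O(q → c); even if O(c) held, inferring O(q) would be affirming the consequent — invalid.
No other premise forces O(q). An ideal world satisfying every premise can still have ¬q true, so F(¬q) is not derivable.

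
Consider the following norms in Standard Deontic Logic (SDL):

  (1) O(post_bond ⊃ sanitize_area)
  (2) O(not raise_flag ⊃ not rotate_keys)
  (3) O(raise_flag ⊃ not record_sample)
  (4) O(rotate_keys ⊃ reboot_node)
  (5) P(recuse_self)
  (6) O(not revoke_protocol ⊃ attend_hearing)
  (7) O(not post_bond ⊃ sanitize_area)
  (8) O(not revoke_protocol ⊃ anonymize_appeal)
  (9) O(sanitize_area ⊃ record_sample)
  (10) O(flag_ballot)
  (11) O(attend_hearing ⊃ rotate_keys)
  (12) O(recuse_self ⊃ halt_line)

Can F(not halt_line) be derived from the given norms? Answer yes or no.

Premise 12 is O(recuse_self ⊃ halt_line), but O(recuse_self) is not derivable from the premises (the permission P(recuse_self) asserts only not O(not recuse_self), not O(recuse_self)), so it does not yield O(halt_line).
No other premise forces O(halt_line). An ideal world satisfying every premise can still have not halt_line true, so F(not halt_line) is not derivable.

No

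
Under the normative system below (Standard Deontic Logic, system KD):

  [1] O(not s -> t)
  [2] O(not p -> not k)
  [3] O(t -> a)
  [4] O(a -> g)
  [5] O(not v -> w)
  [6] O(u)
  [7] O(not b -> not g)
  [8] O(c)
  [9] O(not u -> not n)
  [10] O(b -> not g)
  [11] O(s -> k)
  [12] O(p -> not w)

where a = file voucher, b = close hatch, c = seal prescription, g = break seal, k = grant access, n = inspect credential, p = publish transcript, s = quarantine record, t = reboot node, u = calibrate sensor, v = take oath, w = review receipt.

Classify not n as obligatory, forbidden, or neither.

Neither

Premise 9 is O(not u -> not n), but O(not u) is not derivable from the premises, so it does not yield O(not n).
No premise or chain of K-axiom applications forces O(not n), and none forces O(n). So not n is neither obligatory nor forbidden under these norms.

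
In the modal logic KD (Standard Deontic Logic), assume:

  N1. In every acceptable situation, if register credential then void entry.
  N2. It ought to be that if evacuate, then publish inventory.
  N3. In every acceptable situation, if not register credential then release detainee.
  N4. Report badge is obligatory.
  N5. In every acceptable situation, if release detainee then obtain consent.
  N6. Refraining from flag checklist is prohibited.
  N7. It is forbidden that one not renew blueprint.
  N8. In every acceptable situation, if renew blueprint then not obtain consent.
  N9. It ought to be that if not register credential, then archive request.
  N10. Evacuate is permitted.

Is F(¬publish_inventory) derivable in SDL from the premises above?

Premise 2 is O(evacuate → publish_inventory), but O(evacuate) is not derivable from the premises (the permission P(evacuate) asserts only ¬O(¬evacuate), not O(evacuate)), so it does not yield O(publish_inventory).
No other premise forces O(publish_inventory). An ideal world satisfying every premise can still have ¬publish_inventory true, so F(¬publish_inventory) is not derivable.

No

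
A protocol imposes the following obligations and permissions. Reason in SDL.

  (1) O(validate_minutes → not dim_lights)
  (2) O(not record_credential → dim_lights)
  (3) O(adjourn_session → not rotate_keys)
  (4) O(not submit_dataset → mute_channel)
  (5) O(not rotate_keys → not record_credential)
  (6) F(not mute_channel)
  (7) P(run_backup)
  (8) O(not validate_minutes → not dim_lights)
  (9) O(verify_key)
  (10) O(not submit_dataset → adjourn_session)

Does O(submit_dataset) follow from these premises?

Yes

Premises 8 and 1 are O(not validate_minutes → not dim_lights) and O(validate_minutes → not dim_lights); every ideal world satisfies not validate_minutes or validate_minutes, so in either case not dim_lights holds — hence O(not dim_lights).
The contrapositive of premise 2 (O(not record_credential → dim_lights)) is O(not dim_lights → record_credential), and O(not dim_lights) is already established, so O(record_credential).
Premise 5 is O(not rotate_keys → not record_credential); contrapositively O(record_credential → rotate_keys). Since O(record_credential) holds, K gives O(rotate_keys).
The contrapositive of premise 3 (O(adjourn_session → not rotate_keys)) is O(rotate_keys → not adjourn_session), and O(rotate_keys) is already established, so O(not adjourn_session).
Premise 10 is O(not submit_dataset → adjourn_session); contrapositively O(not adjourn_session → submit_dataset). Since O(not adjourn_session) holds, K gives O(submit_dataset).
Premises 4, 6, 7, 9 do not contribute to this derivation.
So O(submit_dataset) follows.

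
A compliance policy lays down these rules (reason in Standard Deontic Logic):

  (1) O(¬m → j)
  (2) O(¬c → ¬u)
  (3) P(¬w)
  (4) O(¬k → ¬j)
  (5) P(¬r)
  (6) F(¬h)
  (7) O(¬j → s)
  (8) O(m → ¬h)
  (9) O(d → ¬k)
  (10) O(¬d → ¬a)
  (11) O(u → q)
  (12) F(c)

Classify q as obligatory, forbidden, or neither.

Neither

Premise 11 is O(u → q), but O(u) is not derivable from the premises, so it does not yield O(q).
No premise or chain of K-axiom applications forces O(q), and none forces O(¬q). So q is neither obligatory nor forbidden under these norms.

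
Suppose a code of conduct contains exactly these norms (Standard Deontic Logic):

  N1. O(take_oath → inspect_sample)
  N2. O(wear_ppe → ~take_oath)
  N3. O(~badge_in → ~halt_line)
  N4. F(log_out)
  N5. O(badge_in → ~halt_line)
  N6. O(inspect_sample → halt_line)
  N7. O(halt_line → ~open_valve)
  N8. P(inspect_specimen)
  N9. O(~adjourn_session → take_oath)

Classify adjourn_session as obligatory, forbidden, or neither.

Premises 5 and 3 are O(badge_in → ~halt_line) and O(~badge_in → ~halt_line); every ideal world satisfies badge_in or ~badge_in, so in either case ~halt_line holds — hence O(~halt_line).
The contrapositive of premise 6 (O(inspect_sample → halt_line)) is O(~halt_line → ~inspect_sample), and O(~halt_line) is already established, so O(~inspect_sample).
Premise 1 is O(take_oath → inspect_sample); contrapositively O(~inspect_sample → ~take_oath). Since O(~inspect_sample) holds, K gives O(~take_oath).
Premise 9 is O(~adjourn_session → take_oath); contrapositively O(~take_oath → adjourn_session). Since O(~take_oath) holds, K gives O(adjourn_session).
Premises 2, 4, 7, 8 do not contribute to this derivation.
Hence adjourn_session is obligatory.

Obligatory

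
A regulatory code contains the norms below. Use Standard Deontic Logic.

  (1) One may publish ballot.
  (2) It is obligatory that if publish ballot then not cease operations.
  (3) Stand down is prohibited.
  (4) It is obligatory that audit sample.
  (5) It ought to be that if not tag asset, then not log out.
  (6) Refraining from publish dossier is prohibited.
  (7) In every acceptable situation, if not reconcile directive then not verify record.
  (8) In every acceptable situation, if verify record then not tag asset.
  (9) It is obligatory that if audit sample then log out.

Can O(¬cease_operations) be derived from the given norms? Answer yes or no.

No

Premise 2 is O(publish_ballot → ¬cease_operations), but O(publish_ballot) is not derivable from the premises (the permission P(publish_ballot) asserts only ¬O(¬publish_ballot), not O(publish_ballot)), so it does not yield O(¬cease_operations).
No other premise forces O(¬cease_operations). An ideal world satisfying every premise can still have ¬cease_operations false, so O(¬cease_operations) is not derivable.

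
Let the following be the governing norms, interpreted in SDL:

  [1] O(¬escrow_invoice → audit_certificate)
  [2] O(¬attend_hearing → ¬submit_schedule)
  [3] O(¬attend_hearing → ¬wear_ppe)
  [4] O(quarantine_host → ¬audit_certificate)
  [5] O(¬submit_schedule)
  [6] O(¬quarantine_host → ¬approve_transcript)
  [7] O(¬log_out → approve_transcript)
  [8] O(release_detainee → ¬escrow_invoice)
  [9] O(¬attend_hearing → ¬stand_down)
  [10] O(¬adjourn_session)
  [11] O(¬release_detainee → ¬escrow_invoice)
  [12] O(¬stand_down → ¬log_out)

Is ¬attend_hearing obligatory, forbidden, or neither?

By case analysis on ¬release_detainee: premise 11 gives O(¬release_detainee → ¬escrow_invoice) and premise 8 gives O(release_detainee → ¬escrow_invoice), so O(¬escrow_invoice) either way.
Applying K to premise 1 (O(¬escrow_invoice → audit_certificate)) and O(¬escrow_invoice) yields O(audit_certificate).
Premise 4, O(quarantine_host → ¬audit_certificate), contraposes to O(audit_certificate → ¬quarantine_host); with O(audit_certificate) we get O(¬quarantine_host).
With premise 6, O(¬quarantine_host → ¬approve_transcript), the K-axiom yields O(¬approve_transcript).
The contrapositive of premise 7 (O(¬log_out → approve_transcript)) is O(¬approve_transcript → log_out), and O(¬approve_transcript) is already established, so O(log_out).
The contrapositive of premise 12 (O(¬stand_down → ¬log_out)) is O(log_out → stand_down), and O(log_out) is already established, so O(stand_down).
The contrapositive of premise 9 (O(¬attend_hearing → ¬stand_down)) is O(stand_down → attend_hearing), and O(stand_down) is already established, so O(attend_hearing).
Premises 2, 3, 5, 10 do not contribute to this derivation.
Thus O(attend_hearing), which is F(¬attend_hearing): ¬attend_hearing is forbidden.

Forbidden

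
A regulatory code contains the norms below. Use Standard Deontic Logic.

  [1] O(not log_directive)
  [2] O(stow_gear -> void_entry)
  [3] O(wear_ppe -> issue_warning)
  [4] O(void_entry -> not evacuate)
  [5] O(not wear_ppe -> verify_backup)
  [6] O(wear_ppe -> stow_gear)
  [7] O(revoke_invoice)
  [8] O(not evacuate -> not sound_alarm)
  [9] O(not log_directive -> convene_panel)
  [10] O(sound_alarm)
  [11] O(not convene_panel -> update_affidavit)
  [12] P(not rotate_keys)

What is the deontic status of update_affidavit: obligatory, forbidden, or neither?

Neither

Premise 11 is O(not convene_panel -> update_affidavit), but O(not convene_panel) is not derivable from the premises, so it does not yield O(update_affidavit).
No premise or chain of K-axiom applications forces O(update_affidavit), and none forces O(not update_affidavit). So update_affidavit is neither obligatory nor forbidden under these norms.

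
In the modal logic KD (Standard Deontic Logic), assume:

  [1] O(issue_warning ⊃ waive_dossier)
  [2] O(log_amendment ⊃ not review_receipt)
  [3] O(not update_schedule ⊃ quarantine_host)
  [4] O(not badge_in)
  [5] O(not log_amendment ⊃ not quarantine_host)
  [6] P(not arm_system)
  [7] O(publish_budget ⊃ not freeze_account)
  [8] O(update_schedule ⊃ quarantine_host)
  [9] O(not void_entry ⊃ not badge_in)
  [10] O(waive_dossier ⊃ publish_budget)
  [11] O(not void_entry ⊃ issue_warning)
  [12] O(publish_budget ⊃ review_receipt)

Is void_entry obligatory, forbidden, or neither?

Obligatory

Premises 3 and 8 cover both cases: O(not update_schedule ⊃ quarantine_host) and O(update_schedule ⊃ quarantine_host). Since not update_schedule ∨ update_schedule is a tautology, O(quarantine_host) follows.
The contrapositive of premise 5 (O(not log_amendment ⊃ not quarantine_host)) is O(quarantine_host ⊃ log_amendment), and O(quarantine_host) is already established, so O(log_amendment).
Premise 2 is O(log_amendment ⊃ not review_receipt); since O(log_amendment), deontic closure gives O(not review_receipt).
Premise 12 is O(publish_budget ⊃ review_receipt); contrapositively O(not review_receipt ⊃ not publish_budget). Since O(not review_receipt) holds, K gives O(not publish_budget).
The contrapositive of premise 10 (O(waive_dossier ⊃ publish_budget)) is O(not publish_budget ⊃ not waive_dossier), and O(not publish_budget) is already established, so O(not waive_dossier).
Premise 1, O(issue_warning ⊃ waive_dossier), contraposes to O(not waive_dossier ⊃ not issue_warning); with O(not waive_dossier) we get O(not issue_warning).
Premise 11, O(not void_entry ⊃ issue_warning), contraposes to O(not issue_warning ⊃ void_entry); with O(not issue_warning) we get O(void_entry).
Premises 4, 6, 7, 9 do not contribute to this derivation.
Hence void_entry is obligatory.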